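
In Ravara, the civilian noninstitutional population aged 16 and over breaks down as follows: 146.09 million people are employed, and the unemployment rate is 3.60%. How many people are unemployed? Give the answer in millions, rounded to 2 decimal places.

Let U be the number unemployed. The labor force is E + U, and U/(E+U) = 0.0360.
So U = 0.0360 × 146.09 / (1 − 0.0360) = 5.2592 / 0.9640 ≈ 5.46 million.

About 5.46 million are unemployed.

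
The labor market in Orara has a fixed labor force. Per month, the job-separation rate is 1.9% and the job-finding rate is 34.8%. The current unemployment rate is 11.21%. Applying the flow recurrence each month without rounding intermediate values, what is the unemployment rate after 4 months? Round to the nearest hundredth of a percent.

With a fixed labor force, u_{t+1} = u_t + s·(1−u_t) − f·u_t = u_t·(1−s−f) + s.
Here 1−s−f = 0.633 and s = 0.019.
u_1 = 0.112100 × 0.633 + 0.019 = 0.089959.
u_2 = 0.089959 × 0.633 + 0.019 = 0.075944.
u_3 = 0.075944 × 0.633 + 0.019 = 0.067073.
u_4 = 0.067073 × 0.633 + 0.019 = 0.061457.

Unemployment rate after four months ≈ 6.15%.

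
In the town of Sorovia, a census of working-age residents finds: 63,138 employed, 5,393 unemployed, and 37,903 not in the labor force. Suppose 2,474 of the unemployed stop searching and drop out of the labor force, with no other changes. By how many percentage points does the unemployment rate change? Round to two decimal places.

The unemployment rate changes by −3.45 percentage points.

Initially, labor force = 63,138 + 5,393 = 68,531, so u = 5,393/68,531 = 7.87%.
After the change, unemployed and labor force both fall by 2,474 → E = 63,138, U = 2,919, labor force = 66,057.
New unemployment rate = 2,919 / 66,057 = 4.42%.
Change = 4.42% − 7.87% = −3.45 percentage points.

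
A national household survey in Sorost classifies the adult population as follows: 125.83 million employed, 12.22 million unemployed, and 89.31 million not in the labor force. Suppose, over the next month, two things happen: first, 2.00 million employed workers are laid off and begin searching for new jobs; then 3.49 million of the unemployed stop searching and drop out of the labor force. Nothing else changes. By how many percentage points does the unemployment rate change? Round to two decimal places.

The unemployment rate changes by −0.88 percentage points.

Initially, labor force = 125.83 + 12.22 = 138.05 million, so u = 12.22/138.05 = 8.85%.
After the first change, employed falls and unemployed rises by 2.00; labor force unchanged → E = 123.83, U = 14.22, labor force = 138.05 million.
After the second change, unemployed and labor force both fall by 3.49 → E = 123.83, U = 10.73, labor force = 134.56 million.
New unemployment rate = 10.73 / 134.56 = 7.97%.
Change = 7.97% − 8.85% = −0.88 percentage points.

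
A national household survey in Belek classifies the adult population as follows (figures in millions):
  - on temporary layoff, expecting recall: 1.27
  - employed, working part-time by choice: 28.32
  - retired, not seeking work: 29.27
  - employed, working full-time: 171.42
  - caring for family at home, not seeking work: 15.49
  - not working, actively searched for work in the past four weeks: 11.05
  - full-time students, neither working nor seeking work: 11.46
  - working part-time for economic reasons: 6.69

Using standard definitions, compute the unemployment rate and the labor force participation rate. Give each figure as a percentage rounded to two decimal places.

Unemployment rate ≈ 5.63%; labor force participation rate ≈ 79.55%.

Employed = 28.32 + 171.42 + 6.69 = 206.43 million (anyone who worked, including part-time for economic reasons, counts as employed).
Unemployed = 1.27 + 11.05 = 12.32 million (jobless and actively searching, or on temporary layoff).
Labor force = 206.43 + 12.32 = 218.75 million.
Not in labor force = 29.27 + 15.49 + 11.46 = 56.22 million (those not working and not actively searching are outside the labor force).
Civilian working-age population = 218.75 + 56.22 = 274.97 million.
Unemployment rate = 12.32 / 218.75 = 5.63%.
Labor force participation rate = 218.75 / 274.97 = 79.55%.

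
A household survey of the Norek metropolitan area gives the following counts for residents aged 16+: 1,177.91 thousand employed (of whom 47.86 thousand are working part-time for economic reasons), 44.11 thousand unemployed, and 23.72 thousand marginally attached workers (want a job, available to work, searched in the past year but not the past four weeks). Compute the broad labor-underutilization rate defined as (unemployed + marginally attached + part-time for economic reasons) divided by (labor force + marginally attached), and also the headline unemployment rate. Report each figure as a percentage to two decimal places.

Labor force = 1,177.91 + 44.11 = 1,222.02 thousand.
Numerator = 44.11 + 23.72 + 47.86 = 115.69 thousand.
Denominator = 1,222.02 + 23.72 = 1,245.74 thousand.
Broad rate = 115.69 / 1,245.74 = 9.29%.
Headline unemployment rate = 44.11 / 1,222.02 = 3.61%.

Broad underutilization rate ≈ 9.29%; headline unemployment rate ≈ 3.61%.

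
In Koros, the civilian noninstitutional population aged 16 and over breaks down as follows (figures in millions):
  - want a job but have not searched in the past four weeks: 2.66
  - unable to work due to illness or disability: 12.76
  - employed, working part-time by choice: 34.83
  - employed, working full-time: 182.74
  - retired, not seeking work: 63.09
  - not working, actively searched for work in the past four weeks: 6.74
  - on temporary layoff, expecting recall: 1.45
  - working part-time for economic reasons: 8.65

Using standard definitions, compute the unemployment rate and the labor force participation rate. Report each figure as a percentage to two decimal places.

Employed = 34.83 + 182.74 + 8.65 = 226.22 million (anyone who worked, including part-time for economic reasons, counts as employed).
Unemployed = 6.74 + 1.45 = 8.19 million (jobless and actively searching, or on temporary layoff).
Labor force = 226.22 + 8.19 = 234.41 million.
Not in labor force = 2.66 + 12.76 + 63.09 = 78.51 million (those not working and not actively searching are outside the labor force — including those who want a job but have given up searching).
Civilian working-age population = 234.41 + 78.51 = 312.92 million.
Unemployment rate = 8.19 / 234.41 = 3.49%.
Labor force participation rate = 234.41 / 312.92 = 74.91%.

Unemployment rate ≈ 3.49%; labor force participation rate ≈ 74.91%.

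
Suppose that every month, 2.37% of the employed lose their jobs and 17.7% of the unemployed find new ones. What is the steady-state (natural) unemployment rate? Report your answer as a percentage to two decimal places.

Steady-state unemployment rate ≈ 11.81%.

At steady state the flows balance: s·E = f·U, so U/(E+U) = s/(s+f).
u* = 2.37 / (2.37 + 17.7) = 2.37 / 20.07 = 11.81%.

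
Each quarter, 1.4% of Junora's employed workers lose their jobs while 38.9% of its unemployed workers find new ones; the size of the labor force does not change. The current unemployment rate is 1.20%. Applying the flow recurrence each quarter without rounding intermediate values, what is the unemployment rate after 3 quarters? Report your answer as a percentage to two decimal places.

With a fixed labor force, u_{t+1} = u_t + s·(1−u_t) − f·u_t = u_t·(1−s−f) + s.
Here 1−s−f = 0.597 and s = 0.014.
u_1 = 0.012000 × 0.597 + 0.014 = 0.021164.
u_2 = 0.021164 × 0.597 + 0.014 = 0.026635.
u_3 = 0.026635 × 0.597 + 0.014 = 0.029901.

Unemployment rate after three quarters ≈ 2.99%.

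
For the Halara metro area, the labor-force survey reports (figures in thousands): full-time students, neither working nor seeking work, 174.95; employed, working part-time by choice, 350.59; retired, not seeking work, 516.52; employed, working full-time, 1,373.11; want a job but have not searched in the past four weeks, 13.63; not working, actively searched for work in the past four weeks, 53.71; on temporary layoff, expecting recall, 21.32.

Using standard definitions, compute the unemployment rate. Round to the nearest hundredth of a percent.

Employed = 350.59 + 1,373.11 = 1,723.70 thousand.
Unemployed = 53.71 + 21.32 = 75.03 thousand (jobless and actively searching, or on temporary layoff).
Labor force = 1,723.70 + 75.03 = 1,798.73 thousand.
Unemployment rate = 75.03 / 1,798.73 = 4.17%.

Unemployment rate ≈ 4.17%.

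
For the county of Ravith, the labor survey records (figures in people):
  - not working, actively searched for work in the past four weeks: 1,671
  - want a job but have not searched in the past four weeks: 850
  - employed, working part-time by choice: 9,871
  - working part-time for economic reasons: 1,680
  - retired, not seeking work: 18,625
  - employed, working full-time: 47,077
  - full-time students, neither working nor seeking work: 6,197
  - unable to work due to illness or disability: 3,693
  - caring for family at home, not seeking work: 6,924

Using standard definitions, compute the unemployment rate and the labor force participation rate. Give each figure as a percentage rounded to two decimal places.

Employed = 9,871 + 1,680 + 47,077 = 58,628 (anyone who worked, including part-time for economic reasons, counts as employed).
Unemployed = 1,671.
Labor force = 58,628 + 1,671 = 60,299.
Not in labor force = 850 + 18,625 + 6,197 + 3,693 + 6,924 = 36,289 (those not working and not actively searching are outside the labor force — including those who want a job but have given up searching).
Civilian working-age population = 60,299 + 36,289 = 96,588.
Unemployment rate = 1,671 / 60,299 = 2.77%.
Labor force participation rate = 60,299 / 96,588 = 62.43%.

Unemployment rate ≈ 2.77%; labor force participation rate ≈ 62.43%.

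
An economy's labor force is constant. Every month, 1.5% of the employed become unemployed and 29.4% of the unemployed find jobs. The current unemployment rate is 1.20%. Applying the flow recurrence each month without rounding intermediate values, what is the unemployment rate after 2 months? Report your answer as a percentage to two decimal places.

With a fixed labor force, u_{t+1} = u_t + s·(1−u_t) − f·u_t = u_t·(1−s−f) + s.
Here 1−s−f = 0.691 and s = 0.015.
u_1 = 0.012000 × 0.691 + 0.015 = 0.023292.
u_2 = 0.023292 × 0.691 + 0.015 = 0.031095.

Unemployment rate after two months ≈ 3.11%.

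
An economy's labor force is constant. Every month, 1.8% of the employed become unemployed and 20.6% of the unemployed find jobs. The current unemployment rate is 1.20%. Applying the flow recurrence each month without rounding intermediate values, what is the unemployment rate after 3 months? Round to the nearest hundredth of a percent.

Unemployment rate after three months ≈ 4.84%.

With a fixed labor force, u_{t+1} = u_t + s·(1−u_t) − f·u_t = u_t·(1−s−f) + s.
Here 1−s−f = 0.776 and s = 0.018.
u_1 = 0.012000 × 0.776 + 0.018 = 0.027312.
u_2 = 0.027312 × 0.776 + 0.018 = 0.039194.
u_3 = 0.039194 × 0.776 + 0.018 = 0.048415.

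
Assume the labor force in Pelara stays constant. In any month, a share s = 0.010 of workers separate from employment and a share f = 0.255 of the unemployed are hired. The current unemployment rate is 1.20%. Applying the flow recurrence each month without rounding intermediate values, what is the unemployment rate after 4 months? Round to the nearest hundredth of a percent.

Unemployment rate after four months ≈ 3.02%.

With a fixed labor force, u_{t+1} = u_t + s·(1−u_t) − f·u_t = u_t·(1−s−f) + s.
Here 1−s−f = 0.735 and s = 0.010.
u_1 = 0.012000 × 0.735 + 0.010 = 0.018820.
u_2 = 0.018820 × 0.735 + 0.010 = 0.023833.
u_3 = 0.023833 × 0.735 + 0.010 = 0.027517.
u_4 = 0.027517 × 0.735 + 0.010 = 0.030225.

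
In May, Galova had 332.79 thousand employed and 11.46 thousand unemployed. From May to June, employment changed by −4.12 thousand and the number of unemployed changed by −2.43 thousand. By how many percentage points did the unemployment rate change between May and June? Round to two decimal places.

The unemployment rate changed by −0.66 percentage points.

May: labor force = 332.79 + 11.46 = 344.25; u = 11.46/344.25 = 3.33%.
June: labor force = 328.67 + 9.03 = 337.70; u = 9.03/337.70 = 2.67%.
Change = 2.67% − 3.33% = −0.66 pp.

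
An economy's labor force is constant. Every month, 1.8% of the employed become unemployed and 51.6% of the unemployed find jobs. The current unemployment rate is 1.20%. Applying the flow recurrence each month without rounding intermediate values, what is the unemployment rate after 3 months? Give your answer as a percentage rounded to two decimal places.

Unemployment rate after three months ≈ 3.15%.

With a fixed labor force, u_{t+1} = u_t + s·(1−u_t) − f·u_t = u_t·(1−s−f) + s.
Here 1−s−f = 0.466 and s = 0.018.
u_1 = 0.012000 × 0.466 + 0.018 = 0.023592.
u_2 = 0.023592 × 0.466 + 0.018 = 0.028994.
u_3 = 0.028994 × 0.466 + 0.018 = 0.031511.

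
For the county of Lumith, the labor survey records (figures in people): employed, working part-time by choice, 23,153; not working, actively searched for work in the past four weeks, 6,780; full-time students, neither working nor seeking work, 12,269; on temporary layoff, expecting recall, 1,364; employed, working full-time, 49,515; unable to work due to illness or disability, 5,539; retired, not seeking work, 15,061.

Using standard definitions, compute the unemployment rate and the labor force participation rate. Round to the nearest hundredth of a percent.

Unemployment rate ≈ 10.08%; labor force participation rate ≈ 71.09%.

Employed = 23,153 + 49,515 = 72,668.
Unemployed = 6,780 + 1,364 = 8,144 (jobless and actively searching, or on temporary layoff).
Labor force = 72,668 + 8,144 = 80,812.
Not in labor force = 12,269 + 5,539 + 15,061 = 32,869 (those not working and not actively searching are outside the labor force).
Civilian working-age population = 80,812 + 32,869 = 113,681.
Unemployment rate = 8,144 / 80,812 = 10.08%.
Labor force participation rate = 80,812 / 113,681 = 71.09%.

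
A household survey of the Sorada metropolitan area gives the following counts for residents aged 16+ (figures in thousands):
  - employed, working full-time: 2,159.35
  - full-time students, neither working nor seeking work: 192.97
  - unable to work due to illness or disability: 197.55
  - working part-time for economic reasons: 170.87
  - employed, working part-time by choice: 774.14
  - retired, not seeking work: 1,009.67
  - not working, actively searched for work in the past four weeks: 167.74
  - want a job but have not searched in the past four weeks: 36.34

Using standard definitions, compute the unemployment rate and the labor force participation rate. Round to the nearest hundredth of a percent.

Unemployment rate ≈ 5.13%; labor force participation rate ≈ 69.49%.

Employed = 2,159.35 + 170.87 + 774.14 = 3,104.36 thousand (anyone who worked, including part-time for economic reasons, counts as employed).
Unemployed = 167.74 thousand.
Labor force = 3,104.36 + 167.74 = 3,272.10 thousand.
Not in labor force = 192.97 + 197.55 + 1,009.67 + 36.34 = 1,436.53 thousand (those not working and not actively searching are outside the labor force — including those who want a job but have given up searching).
Civilian working-age population = 3,272.10 + 1,436.53 = 4,708.63 thousand.
Unemployment rate = 167.74 / 3,272.10 = 5.13%.
Labor force participation rate = 3,272.10 / 4,708.63 = 69.49%.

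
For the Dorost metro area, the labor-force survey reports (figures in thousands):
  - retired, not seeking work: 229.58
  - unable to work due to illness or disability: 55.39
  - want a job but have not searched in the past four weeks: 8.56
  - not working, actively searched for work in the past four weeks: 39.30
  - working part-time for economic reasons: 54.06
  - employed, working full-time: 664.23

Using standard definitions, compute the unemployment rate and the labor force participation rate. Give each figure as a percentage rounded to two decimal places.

Employed = 54.06 + 664.23 = 718.29 thousand (anyone who worked, including part-time for economic reasons, counts as employed).
Unemployed = 39.30 thousand.
Labor force = 718.29 + 39.30 = 757.59 thousand.
Not in labor force = 229.58 + 55.39 + 8.56 = 293.53 thousand (those not working and not actively searching are outside the labor force — including those who want a job but have given up searching).
Civilian working-age population = 757.59 + 293.53 = 1,051.12 thousand.
Unemployment rate = 39.30 / 757.59 = 5.19%.
Labor force participation rate = 757.59 / 1,051.12 = 72.07%.

Unemployment rate ≈ 5.19%; labor force participation rate ≈ 72.07%.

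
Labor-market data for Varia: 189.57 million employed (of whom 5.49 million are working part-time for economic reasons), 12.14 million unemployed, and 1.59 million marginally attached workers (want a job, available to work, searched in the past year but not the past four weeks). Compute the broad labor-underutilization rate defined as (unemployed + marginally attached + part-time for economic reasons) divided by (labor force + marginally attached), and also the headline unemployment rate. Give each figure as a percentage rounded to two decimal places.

Labor force = 189.57 + 12.14 = 201.71 million.
Numerator = 12.14 + 1.59 + 5.49 = 19.22 million.
Denominator = 201.71 + 1.59 = 203.30 million.
Broad rate = 19.22 / 203.30 = 9.45%.
Headline unemployment rate = 12.14 / 201.71 = 6.02%.

Broad underutilization rate ≈ 9.45%; headline unemployment rate ≈ 6.02%.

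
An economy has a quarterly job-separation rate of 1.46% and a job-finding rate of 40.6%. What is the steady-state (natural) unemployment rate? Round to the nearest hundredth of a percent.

Steady-state unemployment rate ≈ 3.47%.

At steady state the flows balance: s·E = f·U, so U/(E+U) = s/(s+f).
u* = 1.46 / (1.46 + 40.6) = 1.46 / 42.06 = 3.47%.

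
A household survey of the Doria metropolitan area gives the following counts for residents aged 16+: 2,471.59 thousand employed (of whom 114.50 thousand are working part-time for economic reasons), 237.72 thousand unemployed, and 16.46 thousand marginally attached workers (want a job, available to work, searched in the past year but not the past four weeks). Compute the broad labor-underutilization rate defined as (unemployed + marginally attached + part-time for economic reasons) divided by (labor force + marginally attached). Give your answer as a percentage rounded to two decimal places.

Broad underutilization rate ≈ 13.53%.

Labor force = 2,471.59 + 237.72 = 2,709.31 thousand.
Numerator = 237.72 + 16.46 + 114.50 = 368.68 thousand.
Denominator = 2,709.31 + 16.46 = 2,725.77 thousand.
Broad rate = 368.68 / 2,725.77 = 13.53%.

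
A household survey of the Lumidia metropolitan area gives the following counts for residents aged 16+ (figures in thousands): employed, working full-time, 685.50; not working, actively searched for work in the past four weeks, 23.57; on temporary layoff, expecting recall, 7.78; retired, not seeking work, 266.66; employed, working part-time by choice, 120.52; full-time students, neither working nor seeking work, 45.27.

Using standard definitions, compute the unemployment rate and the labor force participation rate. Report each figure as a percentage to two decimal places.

Unemployment rate ≈ 3.74%; labor force participation rate ≈ 72.86%.

Employed = 685.50 + 120.52 = 806.02 thousand.
Unemployed = 23.57 + 7.78 = 31.35 thousand (jobless and actively searching, or on temporary layoff).
Labor force = 806.02 + 31.35 = 837.37 thousand.
Not in labor force = 266.66 + 45.27 = 311.93 thousand (those not working and not actively searching are outside the labor force).
Civilian working-age population = 837.37 + 311.93 = 1,149.30 thousand.
Unemployment rate = 31.35 / 837.37 = 3.74%.
Labor force participation rate = 837.37 / 1,149.30 = 72.86%.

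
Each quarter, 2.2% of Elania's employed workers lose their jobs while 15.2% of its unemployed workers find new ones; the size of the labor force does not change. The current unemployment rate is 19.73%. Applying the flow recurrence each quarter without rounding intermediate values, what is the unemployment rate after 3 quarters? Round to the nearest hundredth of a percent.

With a fixed labor force, u_{t+1} = u_t + s·(1−u_t) − f·u_t = u_t·(1−s−f) + s.
Here 1−s−f = 0.826 and s = 0.022.
u_1 = 0.197300 × 0.826 + 0.022 = 0.184970.
u_2 = 0.184970 × 0.826 + 0.022 = 0.174785.
u_3 = 0.174785 × 0.826 + 0.022 = 0.166372.

Unemployment rate after three quarters ≈ 16.64%.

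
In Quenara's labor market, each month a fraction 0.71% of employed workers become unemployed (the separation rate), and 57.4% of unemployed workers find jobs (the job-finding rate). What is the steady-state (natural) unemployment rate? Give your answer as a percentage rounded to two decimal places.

Steady-state unemployment rate ≈ 1.22%.

At steady state the flows balance: s·E = f·U, so U/(E+U) = s/(s+f).
u* = 0.71 / (0.71 + 57.4) = 0.71 / 58.11 = 1.22%.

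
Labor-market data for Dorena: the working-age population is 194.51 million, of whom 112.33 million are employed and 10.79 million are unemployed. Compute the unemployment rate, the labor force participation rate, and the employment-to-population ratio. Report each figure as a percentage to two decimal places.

Unemployment rate ≈ 8.76%; labor force participation rate ≈ 63.30%; employment-population ratio ≈ 57.75%.

Labor force = employed + unemployed = 112.33 + 10.79 = 123.12 million.
Unemployment rate = 10.79 / 123.12 = 8.76%.
Labor force participation rate = 123.12 / 194.51 = 63.30%.
Employment-population ratio = 112.33 / 194.51 = 57.75%.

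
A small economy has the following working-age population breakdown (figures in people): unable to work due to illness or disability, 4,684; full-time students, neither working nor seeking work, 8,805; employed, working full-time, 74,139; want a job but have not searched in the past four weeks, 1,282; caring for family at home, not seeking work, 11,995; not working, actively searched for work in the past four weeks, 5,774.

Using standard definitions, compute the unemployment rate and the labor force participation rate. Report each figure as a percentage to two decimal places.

Unemployment rate ≈ 7.23%; labor force participation rate ≈ 74.91%.

Employed = 74,139.
Unemployed = 5,774.
Labor force = 74,139 + 5,774 = 79,913.
Not in labor force = 4,684 + 8,805 + 1,282 + 11,995 = 26,766 (those not working and not actively searching are outside the labor force — including those who want a job but have given up searching).
Civilian working-age population = 79,913 + 26,766 = 106,679.
Unemployment rate = 5,774 / 79,913 = 7.23%.
Labor force participation rate = 79,913 / 106,679 = 74.91%.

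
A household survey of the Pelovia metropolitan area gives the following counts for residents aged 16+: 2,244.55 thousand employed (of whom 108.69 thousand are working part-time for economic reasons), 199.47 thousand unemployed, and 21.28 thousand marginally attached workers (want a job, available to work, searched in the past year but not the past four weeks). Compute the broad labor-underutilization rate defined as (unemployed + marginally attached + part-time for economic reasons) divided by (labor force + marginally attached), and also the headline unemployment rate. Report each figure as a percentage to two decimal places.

Broad underutilization rate ≈ 13.36%; headline unemployment rate ≈ 8.16%.

Labor force = 2,244.55 + 199.47 = 2,444.02 thousand.
Numerator = 199.47 + 21.28 + 108.69 = 329.44 thousand.
Denominator = 2,444.02 + 21.28 = 2,465.30 thousand.
Broad rate = 329.44 / 2,465.30 = 13.36%.
Headline unemployment rate = 199.47 / 2,444.02 = 8.16%.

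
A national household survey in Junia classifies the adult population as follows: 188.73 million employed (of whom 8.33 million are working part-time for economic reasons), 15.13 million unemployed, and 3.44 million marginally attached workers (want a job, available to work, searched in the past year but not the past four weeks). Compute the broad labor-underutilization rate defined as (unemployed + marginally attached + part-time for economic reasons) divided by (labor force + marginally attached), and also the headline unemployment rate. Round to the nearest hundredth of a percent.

Broad underutilization rate ≈ 12.98%; headline unemployment rate ≈ 7.42%.

Labor force = 188.73 + 15.13 = 203.86 million.
Numerator = 15.13 + 3.44 + 8.33 = 26.90 million.
Denominator = 203.86 + 3.44 = 207.30 million.
Broad rate = 26.90 / 207.30 = 12.98%.
Headline unemployment rate = 15.13 / 203.86 = 7.42%.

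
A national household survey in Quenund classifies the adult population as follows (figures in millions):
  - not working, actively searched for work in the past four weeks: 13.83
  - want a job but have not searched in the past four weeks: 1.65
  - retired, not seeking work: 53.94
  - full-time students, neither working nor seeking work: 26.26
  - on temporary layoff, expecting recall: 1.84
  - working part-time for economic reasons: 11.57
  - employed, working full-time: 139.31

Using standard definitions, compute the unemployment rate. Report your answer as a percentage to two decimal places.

Unemployment rate ≈ 9.41%.

Employed = 11.57 + 139.31 = 150.88 million (anyone who worked, including part-time for economic reasons, counts as employed).
Unemployed = 13.83 + 1.84 = 15.67 million (jobless and actively searching, or on temporary layoff).
Labor force = 150.88 + 15.67 = 166.55 million.
Unemployment rate = 15.67 / 166.55 = 9.41%.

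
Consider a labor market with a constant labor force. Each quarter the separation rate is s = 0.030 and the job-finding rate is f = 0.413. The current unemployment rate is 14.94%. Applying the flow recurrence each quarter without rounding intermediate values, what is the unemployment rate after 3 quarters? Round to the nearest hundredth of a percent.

Unemployment rate after three quarters ≈ 8.18%.

With a fixed labor force, u_{t+1} = u_t + s·(1−u_t) − f·u_t = u_t·(1−s−f) + s.
Here 1−s−f = 0.557 and s = 0.030.
u_1 = 0.149400 × 0.557 + 0.030 = 0.113216.
u_2 = 0.113216 × 0.557 + 0.030 = 0.093061.
u_3 = 0.093061 × 0.557 + 0.030 = 0.081835.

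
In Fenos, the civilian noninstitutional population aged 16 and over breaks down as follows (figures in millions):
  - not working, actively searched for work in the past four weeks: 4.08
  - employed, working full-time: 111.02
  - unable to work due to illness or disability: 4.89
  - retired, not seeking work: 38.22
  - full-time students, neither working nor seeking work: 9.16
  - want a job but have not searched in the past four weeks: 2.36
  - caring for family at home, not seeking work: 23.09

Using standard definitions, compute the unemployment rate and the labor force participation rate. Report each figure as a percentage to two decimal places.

Employed = 111.02 million.
Unemployed = 4.08 million.
Labor force = 111.02 + 4.08 = 115.10 million.
Not in labor force = 4.89 + 38.22 + 9.16 + 2.36 + 23.09 = 77.72 million (those not working and not actively searching are outside the labor force — including those who want a job but have given up searching).
Civilian working-age population = 115.10 + 77.72 = 192.82 million.
Unemployment rate = 4.08 / 115.10 = 3.54%.
Labor force participation rate = 115.10 / 192.82 = 59.69%.

Unemployment rate ≈ 3.54%; labor force participation rate ≈ 59.69%.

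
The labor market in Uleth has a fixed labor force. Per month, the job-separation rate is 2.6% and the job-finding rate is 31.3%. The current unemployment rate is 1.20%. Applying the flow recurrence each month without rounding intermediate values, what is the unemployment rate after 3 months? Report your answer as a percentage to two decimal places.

Unemployment rate after three months ≈ 5.80%.

With a fixed labor force, u_{t+1} = u_t + s·(1−u_t) − f·u_t = u_t·(1−s−f) + s.
Here 1−s−f = 0.661 and s = 0.026.
u_1 = 0.012000 × 0.661 + 0.026 = 0.033932.
u_2 = 0.033932 × 0.661 + 0.026 = 0.048429.
u_3 = 0.048429 × 0.661 + 0.026 = 0.058012.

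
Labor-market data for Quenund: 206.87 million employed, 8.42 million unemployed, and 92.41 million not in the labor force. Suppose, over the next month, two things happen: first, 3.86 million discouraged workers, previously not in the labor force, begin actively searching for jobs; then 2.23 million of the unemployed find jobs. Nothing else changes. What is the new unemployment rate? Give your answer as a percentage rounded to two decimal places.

Initially, labor force = 206.87 + 8.42 = 215.29 million, so u = 8.42/215.29 = 3.91%.
After the first change, unemployed and labor force both rise by 3.86 → E = 206.87, U = 12.28, labor force = 219.15 million.
After the second change, unemployed falls and employed rises by 2.23; labor force unchanged → E = 209.10, U = 10.05, labor force = 219.15 million.
New unemployment rate = 10.05 / 219.15 = 4.59%.

New unemployment rate ≈ 4.59%.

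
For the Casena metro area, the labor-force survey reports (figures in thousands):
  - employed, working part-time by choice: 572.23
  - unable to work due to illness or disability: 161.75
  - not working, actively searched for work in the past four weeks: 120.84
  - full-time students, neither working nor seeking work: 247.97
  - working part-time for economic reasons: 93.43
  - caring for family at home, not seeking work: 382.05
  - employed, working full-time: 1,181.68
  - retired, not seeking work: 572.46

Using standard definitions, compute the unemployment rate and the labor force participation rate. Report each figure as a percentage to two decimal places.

Unemployment rate ≈ 6.14%; labor force participation rate ≈ 59.06%.

Employed = 572.23 + 93.43 + 1,181.68 = 1,847.34 thousand (anyone who worked, including part-time for economic reasons, counts as employed).
Unemployed = 120.84 thousand.
Labor force = 1,847.34 + 120.84 = 1,968.18 thousand.
Not in labor force = 161.75 + 247.97 + 382.05 + 572.46 = 1,364.23 thousand (those not working and not actively searching are outside the labor force).
Civilian working-age population = 1,968.18 + 1,364.23 = 3,332.41 thousand.
Unemployment rate = 120.84 / 1,968.18 = 6.14%.
Labor force participation rate = 1,968.18 / 3,332.41 = 59.06%.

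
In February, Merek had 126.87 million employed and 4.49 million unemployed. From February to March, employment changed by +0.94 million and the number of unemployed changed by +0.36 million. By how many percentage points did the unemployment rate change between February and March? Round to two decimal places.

The unemployment rate changed by +0.24 percentage points.

February: labor force = 126.87 + 4.49 = 131.36; u = 4.49/131.36 = 3.42%.
March: labor force = 127.81 + 4.85 = 132.66; u = 4.85/132.66 = 3.66%.
Change = 3.66% − 3.42% = +0.24 pp.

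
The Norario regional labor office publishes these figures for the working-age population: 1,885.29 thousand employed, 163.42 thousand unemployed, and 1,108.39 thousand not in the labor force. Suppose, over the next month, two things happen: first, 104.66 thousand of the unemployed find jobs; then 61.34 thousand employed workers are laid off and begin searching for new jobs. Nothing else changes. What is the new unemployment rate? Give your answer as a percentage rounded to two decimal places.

Initially, labor force = 1,885.29 + 163.42 = 2,048.71 thousand, so u = 163.42/2,048.71 = 7.98%.
After the first change, unemployed falls and employed rises by 104.66; labor force unchanged → E = 1,989.95, U = 58.76, labor force = 2,048.71 thousand.
After the second change, employed falls and unemployed rises by 61.34; labor force unchanged → E = 1,928.61, U = 120.10, labor force = 2,048.71 thousand.
New unemployment rate = 120.10 / 2,048.71 = 5.86%.

New unemployment rate ≈ 5.86%.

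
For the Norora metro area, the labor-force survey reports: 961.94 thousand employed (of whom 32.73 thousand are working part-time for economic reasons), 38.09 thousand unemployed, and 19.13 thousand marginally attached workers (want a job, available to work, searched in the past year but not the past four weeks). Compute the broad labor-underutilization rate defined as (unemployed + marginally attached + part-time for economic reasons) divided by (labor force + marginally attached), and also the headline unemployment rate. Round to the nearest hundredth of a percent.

Broad underutilization rate ≈ 8.83%; headline unemployment rate ≈ 3.81%.

Labor force = 961.94 + 38.09 = 1,000.03 thousand.
Numerator = 38.09 + 19.13 + 32.73 = 89.95 thousand.
Denominator = 1,000.03 + 19.13 = 1,019.16 thousand.
Broad rate = 89.95 / 1,019.16 = 8.83%.
Headline unemployment rate = 38.09 / 1,000.03 = 3.81%.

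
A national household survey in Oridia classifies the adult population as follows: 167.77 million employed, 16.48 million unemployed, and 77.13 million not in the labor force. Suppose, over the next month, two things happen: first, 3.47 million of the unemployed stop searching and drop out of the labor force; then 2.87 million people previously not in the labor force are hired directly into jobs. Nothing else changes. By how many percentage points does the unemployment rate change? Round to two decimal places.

Initially, labor force = 167.77 + 16.48 = 184.25 million, so u = 16.48/184.25 = 8.94%.
After the first change, unemployed and labor force both fall by 3.47 → E = 167.77, U = 13.01, labor force = 180.78 million.
After the second change, employed and labor force both rise by 2.87; unemployed unchanged → E = 170.64, U = 13.01, labor force = 183.65 million.
New unemployment rate = 13.01 / 183.65 = 7.08%.
Change = 7.08% − 8.94% = −1.86 percentage points.

The unemployment rate changes by −1.86 percentage points.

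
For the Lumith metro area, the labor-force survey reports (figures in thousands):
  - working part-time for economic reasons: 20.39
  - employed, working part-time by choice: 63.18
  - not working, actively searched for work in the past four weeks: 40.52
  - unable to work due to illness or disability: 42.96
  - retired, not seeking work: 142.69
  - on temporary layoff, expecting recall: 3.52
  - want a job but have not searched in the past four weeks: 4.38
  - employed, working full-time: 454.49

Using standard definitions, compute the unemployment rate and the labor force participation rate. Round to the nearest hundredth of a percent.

Employed = 20.39 + 63.18 + 454.49 = 538.06 thousand (anyone who worked, including part-time for economic reasons, counts as employed).
Unemployed = 40.52 + 3.52 = 44.04 thousand (jobless and actively searching, or on temporary layoff).
Labor force = 538.06 + 44.04 = 582.10 thousand.
Not in labor force = 42.96 + 142.69 + 4.38 = 190.03 thousand (those not working and not actively searching are outside the labor force — including those who want a job but have given up searching).
Civilian working-age population = 582.10 + 190.03 = 772.13 thousand.
Unemployment rate = 44.04 / 582.10 = 7.57%.
Labor force participation rate = 582.10 / 772.13 = 75.39%.

Unemployment rate ≈ 7.57%; labor force participation rate ≈ 75.39%.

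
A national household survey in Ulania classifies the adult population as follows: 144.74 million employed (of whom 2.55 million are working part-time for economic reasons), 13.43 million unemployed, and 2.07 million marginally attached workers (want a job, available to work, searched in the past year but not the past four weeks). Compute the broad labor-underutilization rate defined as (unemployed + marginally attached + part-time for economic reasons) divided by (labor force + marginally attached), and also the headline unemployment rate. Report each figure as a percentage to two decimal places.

Labor force = 144.74 + 13.43 = 158.17 million.
Numerator = 13.43 + 2.07 + 2.55 = 18.05 million.
Denominator = 158.17 + 2.07 = 160.24 million.
Broad rate = 18.05 / 160.24 = 11.26%.
Headline unemployment rate = 13.43 / 158.17 = 8.49%.

Broad underutilization rate ≈ 11.26%; headline unemployment rate ≈ 8.49%.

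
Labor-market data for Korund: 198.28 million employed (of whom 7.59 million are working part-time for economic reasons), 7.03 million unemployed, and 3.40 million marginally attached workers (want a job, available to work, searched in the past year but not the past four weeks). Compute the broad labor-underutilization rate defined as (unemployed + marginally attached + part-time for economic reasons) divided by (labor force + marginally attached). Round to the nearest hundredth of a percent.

Labor force = 198.28 + 7.03 = 205.31 million.
Numerator = 7.03 + 3.40 + 7.59 = 18.02 million.
Denominator = 205.31 + 3.40 = 208.71 million.
Broad rate = 18.02 / 208.71 = 8.63%.

Broad underutilization rate ≈ 8.63%.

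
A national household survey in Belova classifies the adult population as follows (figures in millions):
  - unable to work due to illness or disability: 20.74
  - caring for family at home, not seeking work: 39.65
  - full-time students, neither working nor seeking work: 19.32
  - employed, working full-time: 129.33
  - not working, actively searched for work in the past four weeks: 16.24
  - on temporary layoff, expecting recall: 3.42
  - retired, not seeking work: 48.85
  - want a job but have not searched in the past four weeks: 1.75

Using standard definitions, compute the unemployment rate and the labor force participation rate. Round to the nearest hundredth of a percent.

Employed = 129.33 million.
Unemployed = 16.24 + 3.42 = 19.66 million (jobless and actively searching, or on temporary layoff).
Labor force = 129.33 + 19.66 = 148.99 million.
Not in labor force = 20.74 + 39.65 + 19.32 + 48.85 + 1.75 = 130.31 million (those not working and not actively searching are outside the labor force — including those who want a job but have given up searching).
Civilian working-age population = 148.99 + 130.31 = 279.30 million.
Unemployment rate = 19.66 / 148.99 = 13.20%.
Labor force participation rate = 148.99 / 279.30 = 53.34%.

Unemployment rate ≈ 13.20%; labor force participation rate ≈ 53.34%.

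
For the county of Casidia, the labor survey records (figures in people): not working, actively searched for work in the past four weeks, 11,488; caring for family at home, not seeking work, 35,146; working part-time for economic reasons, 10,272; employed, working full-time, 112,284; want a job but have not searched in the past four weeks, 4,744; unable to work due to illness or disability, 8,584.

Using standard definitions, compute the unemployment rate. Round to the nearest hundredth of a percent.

Unemployment rate ≈ 8.57%.

Employed = 10,272 + 112,284 = 122,556 (anyone who worked, including part-time for economic reasons, counts as employed).
Unemployed = 11,488.
Labor force = 122,556 + 11,488 = 134,044.
Unemployment rate = 11,488 / 134,044 = 8.57%.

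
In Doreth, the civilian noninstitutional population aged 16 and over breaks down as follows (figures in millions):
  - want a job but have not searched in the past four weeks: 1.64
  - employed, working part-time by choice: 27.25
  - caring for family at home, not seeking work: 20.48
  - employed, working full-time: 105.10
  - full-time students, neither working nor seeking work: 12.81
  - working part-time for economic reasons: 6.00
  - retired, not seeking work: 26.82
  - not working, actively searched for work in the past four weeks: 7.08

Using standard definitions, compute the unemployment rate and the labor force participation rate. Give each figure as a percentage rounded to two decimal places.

Employed = 27.25 + 105.10 + 6.00 = 138.35 million (anyone who worked, including part-time for economic reasons, counts as employed).
Unemployed = 7.08 million.
Labor force = 138.35 + 7.08 = 145.43 million.
Not in labor force = 1.64 + 20.48 + 12.81 + 26.82 = 61.75 million (those not working and not actively searching are outside the labor force — including those who want a job but have given up searching).
Civilian working-age population = 145.43 + 61.75 = 207.18 million.
Unemployment rate = 7.08 / 145.43 = 4.87%.
Labor force participation rate = 145.43 / 207.18 = 70.19%.

Unemployment rate ≈ 4.87%; labor force participation rate ≈ 70.19%.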